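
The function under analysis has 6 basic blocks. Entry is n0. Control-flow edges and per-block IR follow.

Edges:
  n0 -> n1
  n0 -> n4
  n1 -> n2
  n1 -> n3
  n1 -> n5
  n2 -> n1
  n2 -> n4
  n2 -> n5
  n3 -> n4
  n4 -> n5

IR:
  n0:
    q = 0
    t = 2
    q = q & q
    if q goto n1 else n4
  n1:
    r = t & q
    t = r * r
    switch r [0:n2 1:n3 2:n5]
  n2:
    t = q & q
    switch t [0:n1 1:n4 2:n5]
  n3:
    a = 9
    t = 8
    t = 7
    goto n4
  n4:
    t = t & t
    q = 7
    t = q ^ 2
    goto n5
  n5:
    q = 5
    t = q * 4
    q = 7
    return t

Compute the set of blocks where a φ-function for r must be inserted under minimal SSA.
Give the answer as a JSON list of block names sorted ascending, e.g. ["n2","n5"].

Answer: ["n1", "n4", "n5"]

Working:
idom tree: n1←n0 n2←n1 n3←n1 n4←n0 n5←n0
Dom∩ at merges:
  n1: preds {n0,n2}: {n0} ∩ {n0,n1,n2} = {n0}; idom=n0
  n4: preds {n0,n2,n3}: {n0} ∩ {n0,n1,n2} ∩ {n0,n1,n3} = {n0}; idom=n0
  n5: preds {n1,n2,n4}: {n0,n1} ∩ {n0,n1,n2} ∩ {n0,n4} = {n0}; idom=n0

DF walk-up:
  join n1 pred n0: · stop@n0
  join n1 pred n2: n2→n1 stop@n0
  join n4 pred n0: · stop@n0
  join n4 pred n2: n2→n1 stop@n0
  join n4 pred n3: n3→n1 stop@n0
  join n5 pred n1: n1 stop@n0
  join n5 pred n2: n2→n1 stop@n0
  join n5 pred n4: n4 stop@n0
  DF(n0)=∅
  DF(n1)={n1,n4,n5}
  DF(n2)={n1,n4,n5}
  DF(n3)={n4}
  DF(n4)={n5}
  DF(n5)=∅

φ for r: defs {n1}
  DF⁺ = {n1,n4,n5}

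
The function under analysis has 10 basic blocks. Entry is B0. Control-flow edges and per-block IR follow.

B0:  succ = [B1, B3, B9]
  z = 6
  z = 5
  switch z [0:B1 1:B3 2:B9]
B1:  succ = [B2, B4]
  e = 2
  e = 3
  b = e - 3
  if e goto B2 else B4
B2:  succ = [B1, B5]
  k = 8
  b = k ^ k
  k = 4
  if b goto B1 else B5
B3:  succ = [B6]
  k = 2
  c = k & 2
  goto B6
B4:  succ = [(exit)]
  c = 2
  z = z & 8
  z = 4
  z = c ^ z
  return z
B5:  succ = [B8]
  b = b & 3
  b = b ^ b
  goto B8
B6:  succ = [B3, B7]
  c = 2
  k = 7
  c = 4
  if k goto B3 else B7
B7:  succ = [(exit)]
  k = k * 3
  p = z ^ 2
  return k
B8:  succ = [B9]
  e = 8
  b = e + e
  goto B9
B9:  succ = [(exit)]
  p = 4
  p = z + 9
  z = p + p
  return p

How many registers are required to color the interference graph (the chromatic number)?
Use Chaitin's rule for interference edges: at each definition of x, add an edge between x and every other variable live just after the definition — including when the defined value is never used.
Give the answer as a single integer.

Per-block:
  B0: {z} / ∅
  B1: {b,e} / ∅
  B2: {b,k} / ∅
  B3: {c,k} / ∅
  B4: {c,z} / {z}
  B5: {b} / {b}
  B6: {c,k} / ∅
  B7: {k,p} / {k,z}
  B8: {b,e} / ∅
  B9: {p,z} / {z}

Backward fixpoint:
  B0: in=∅ out={z}
  B1: in={z} out={z}
  B2: in={z} out={b,z}
  B3: in={z} out={z}
  B4: in={z} out=∅
  B5: in={b,z} out={z}
  B6: in={z} out={k,z}
  B7: in={k,z} out=∅
  B8: in={z} out={z}
  B9: in={z} out=∅

Interference:
  b: {e,k,z}
  c: {k,z}
  e: {b,z}
  k: {b,c,p,z}
  p: {k,z}
  z: {b,c,e,k,p}

Chromatic number:
  clique {b,e,z} ⇒ need ≥ 3
  3-colouring: r0={z}  r1={e,k}  r2={b,c,p}
  χ = 3

Answer: 3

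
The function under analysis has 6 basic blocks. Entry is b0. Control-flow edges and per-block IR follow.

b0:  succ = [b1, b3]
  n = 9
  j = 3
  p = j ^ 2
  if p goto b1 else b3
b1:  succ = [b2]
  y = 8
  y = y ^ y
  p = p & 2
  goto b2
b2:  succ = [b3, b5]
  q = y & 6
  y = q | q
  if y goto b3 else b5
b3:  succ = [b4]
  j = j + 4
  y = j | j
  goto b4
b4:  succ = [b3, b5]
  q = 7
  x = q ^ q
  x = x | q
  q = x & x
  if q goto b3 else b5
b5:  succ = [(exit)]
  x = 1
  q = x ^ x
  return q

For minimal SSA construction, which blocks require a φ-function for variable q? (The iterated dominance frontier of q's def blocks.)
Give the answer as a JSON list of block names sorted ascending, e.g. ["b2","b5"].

idom tree: b1←b0 b2←b1 b3←b0 b4←b3 b5←b0
Dom∩ at merges:
  b3: preds {b0,b2,b4}: {b0} ∩ {b0,b1,b2} ∩ {b0,b3,b4} = {b0}; idom=b0
  b5: preds {b2,b4}: {b0,b1,b2} ∩ {b0,b3,b4} = {b0}; idom=b0

DF walk-up:
  join b3 pred b0: · stop@b0
  join b3 pred b2: b2→b1 stop@b0
  join b3 pred b4: b4→b3 stop@b0
  join b5 pred b2: b2→b1 stop@b0
  join b5 pred b4: b4→b3 stop@b0
  b0 → ∅
  b1 → {b3,b5}
  b2 → {b3,b5}
  b3 → {b3,b5}
  b4 → {b3,b5}
  b5 → ∅

φ for q: defs {b2,b4,b5}
  DF⁺ = {b3,b5}

Answer: ["b3", "b5"]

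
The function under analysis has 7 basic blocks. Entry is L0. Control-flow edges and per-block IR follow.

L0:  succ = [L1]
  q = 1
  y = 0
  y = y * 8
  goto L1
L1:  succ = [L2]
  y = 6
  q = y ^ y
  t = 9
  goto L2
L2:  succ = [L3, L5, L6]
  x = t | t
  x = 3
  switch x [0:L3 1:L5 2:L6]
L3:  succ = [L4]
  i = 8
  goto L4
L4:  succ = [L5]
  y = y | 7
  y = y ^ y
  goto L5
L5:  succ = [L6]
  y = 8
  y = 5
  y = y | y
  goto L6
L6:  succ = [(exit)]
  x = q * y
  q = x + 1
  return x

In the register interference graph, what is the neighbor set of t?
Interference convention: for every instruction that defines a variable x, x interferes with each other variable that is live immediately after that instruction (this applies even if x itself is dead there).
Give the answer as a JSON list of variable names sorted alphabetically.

Answer: ["q", "y"]

Derivation:
Block summaries:
  L0 def {q,y} use ∅
  L1 def {q,t,y} use ∅
  L2 def {x} use {t}
  L3 def {i} use ∅
  L4 def {y} use {y}
  L5 def {y} use ∅
  L6 def {q,x} use {q,y}

Liveness:
  L0 li=∅ lo=∅
  L1 li=∅ lo={q,t,y}
  L2 li={q,t,y} lo={q,y}
  L3 li={q,y} lo={q,y}
  L4 li={q,y} lo={q}
  L5 li={q} lo={q,y}
  L6 li={q,y} lo=∅

Conflict graph:
  i↔{q,y}
  q↔{i,t,x,y}
  t↔{q,y}
  x↔{q,y}
  y↔{i,q,t,x}

N(t) = ["q", "y"]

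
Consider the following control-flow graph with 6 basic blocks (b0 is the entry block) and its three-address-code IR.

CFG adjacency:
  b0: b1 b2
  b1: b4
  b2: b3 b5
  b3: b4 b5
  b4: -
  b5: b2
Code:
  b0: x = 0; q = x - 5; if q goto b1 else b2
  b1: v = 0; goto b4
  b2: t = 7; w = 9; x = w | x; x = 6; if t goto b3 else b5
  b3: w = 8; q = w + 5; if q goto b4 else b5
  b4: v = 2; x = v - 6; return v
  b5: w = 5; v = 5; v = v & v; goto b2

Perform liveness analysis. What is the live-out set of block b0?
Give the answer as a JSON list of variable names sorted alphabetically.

def/use:
  b0 def {q,x} use ∅
  b1 def {v} use ∅
  b2 def {t,w,x} use {x}
  b3 def {q,w} use ∅
  b4 def {v,x} use ∅
  b5 def {v,w} use ∅

Liveness:
  live b0: ∅→{x}
  live b1: ∅→∅
  live b2: {x}→{x}
  live b3: {x}→{x}
  live b4: ∅→∅
  live b5: {x}→{x}

live-out(b0) = ["x"]

Answer: ["x"]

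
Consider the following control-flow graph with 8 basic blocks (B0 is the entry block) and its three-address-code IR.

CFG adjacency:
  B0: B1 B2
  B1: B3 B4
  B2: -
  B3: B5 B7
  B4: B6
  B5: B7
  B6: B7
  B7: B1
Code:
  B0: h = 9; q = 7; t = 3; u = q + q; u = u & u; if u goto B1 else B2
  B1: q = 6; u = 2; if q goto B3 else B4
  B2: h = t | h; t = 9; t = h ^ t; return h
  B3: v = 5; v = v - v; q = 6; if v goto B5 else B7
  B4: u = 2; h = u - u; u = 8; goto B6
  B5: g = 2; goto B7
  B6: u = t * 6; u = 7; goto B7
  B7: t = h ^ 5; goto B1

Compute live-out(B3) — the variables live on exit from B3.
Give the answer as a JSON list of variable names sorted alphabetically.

def/use:
  B0: def={h,q,t,u} ue=∅
  B1: def={q,u} ue=∅
  B2: def={h,t} ue={h,t}
  B3: def={q,v} ue=∅
  B4: def={h,u} ue=∅
  B5: def={g} ue=∅
  B6: def={u} ue={t}
  B7: def={t} ue={h}

Backward fixpoint:
  B0 li=∅ lo={h,t}
  B1 li={h,t} lo={h,t}
  B2 li={h,t} lo=∅
  B3 li={h} lo={h}
  B4 li={t} lo={h,t}
  B5 li={h} lo={h}
  B6 li={h,t} lo={h}
  B7 li={h} lo={h,t}

live-out(B3) = ["h"]

Answer: ["h"]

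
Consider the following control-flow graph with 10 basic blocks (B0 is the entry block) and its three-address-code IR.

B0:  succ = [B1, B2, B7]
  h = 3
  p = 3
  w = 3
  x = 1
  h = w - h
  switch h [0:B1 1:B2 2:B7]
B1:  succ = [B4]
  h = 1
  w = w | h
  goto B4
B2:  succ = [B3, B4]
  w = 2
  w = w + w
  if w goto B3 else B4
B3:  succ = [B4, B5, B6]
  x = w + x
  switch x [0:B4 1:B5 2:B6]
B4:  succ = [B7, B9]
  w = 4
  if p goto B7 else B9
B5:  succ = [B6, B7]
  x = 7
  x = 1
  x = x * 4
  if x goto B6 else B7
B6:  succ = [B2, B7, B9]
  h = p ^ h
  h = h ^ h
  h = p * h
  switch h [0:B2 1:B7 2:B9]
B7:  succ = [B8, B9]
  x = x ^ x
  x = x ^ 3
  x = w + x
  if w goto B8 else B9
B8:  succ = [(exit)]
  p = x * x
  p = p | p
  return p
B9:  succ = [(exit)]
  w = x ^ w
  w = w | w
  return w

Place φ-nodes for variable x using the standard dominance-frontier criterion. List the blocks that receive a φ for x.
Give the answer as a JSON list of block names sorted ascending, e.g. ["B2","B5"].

idom tree: B1←B0 B2←B0 B3←B2 B4←B0 B5←B3 B6←B3 B7←B0 B8←B7 B9←B0
Dom∩ at merges:
  B2: preds {B0,B6}: {B0} ∩ {B0,B2,B3,B6} = {B0}; idom=B0
  B4: preds {B1,B2,B3}: {B0,B1} ∩ {B0,B2} ∩ {B0,B2,B3} = {B0}; idom=B0
  B6: preds {B3,B5}: {B0,B2,B3} ∩ {B0,B2,B3,B5} = {B0,B2,B3}; idom=B3
  B7: preds {B0,B4,B5,B6}: {B0} ∩ {B0,B4} ∩ {B0,B2,B3,B5} ∩ {B0,B2,B3,B6} = {B0}; idom=B0
  B9: preds {B4,B6,B7}: {B0,B4} ∩ {B0,B2,B3,B6} ∩ {B0,B7} = {B0}; idom=B0

DF derivation:
  B2←B0: walk · to B0
  B2←B6: walk B6→B3→B2 to B0
  B4←B1: walk B1 to B0
  B4←B2: walk B2 to B0
  B4←B3: walk B3→B2 to B0
  B6←B3: walk · to B3
  B6←B5: walk B5 to B3
  B7←B0: walk · to B0
  B7←B4: walk B4 to B0
  B7←B5: walk B5→B3→B2 to B0
  B7←B6: walk B6→B3→B2 to B0
  B9←B4: walk B4 to B0
  B9←B6: walk B6→B3→B2 to B0
  B9←B7: walk B7 to B0
  DF(B0)=∅
  DF(B1)={B4}
  DF(B2)={B2,B4,B7,B9}
  DF(B3)={B2,B4,B7,B9}
  DF(B4)={B7,B9}
  DF(B5)={B6,B7}
  DF(B6)={B2,B7,B9}
  DF(B7)={B9}
  DF(B8)=∅
  DF(B9)=∅

φ for x: defs {B0,B3,B5,B7}
  DF⁺ = {B2,B4,B6,B7,B9}

Answer: ["B2", "B4", "B6", "B7", "B9"]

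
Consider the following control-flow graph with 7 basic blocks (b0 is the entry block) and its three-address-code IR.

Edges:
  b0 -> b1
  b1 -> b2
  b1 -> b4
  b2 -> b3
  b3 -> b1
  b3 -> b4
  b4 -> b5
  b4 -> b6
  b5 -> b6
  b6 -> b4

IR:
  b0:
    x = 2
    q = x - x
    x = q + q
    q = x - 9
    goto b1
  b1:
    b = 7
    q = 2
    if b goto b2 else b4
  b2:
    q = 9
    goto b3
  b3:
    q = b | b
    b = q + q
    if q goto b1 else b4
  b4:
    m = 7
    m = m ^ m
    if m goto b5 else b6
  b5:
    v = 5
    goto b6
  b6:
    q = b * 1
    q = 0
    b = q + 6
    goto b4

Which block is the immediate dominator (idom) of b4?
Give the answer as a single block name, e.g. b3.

Answer: b1

Derivation:
idom tree: b1←b0 b2←b1 b3←b2 b4←b1 b5←b4 b6←b4
Join-block Dom:
  b1: preds {b0,b3}: {b0} ∩ {b0,b1,b2,b3} = {b0}; idom=b0
  b4: preds {b1,b3,b6}: {b0,b1} ∩ {b0,b1,b2,b3} ∩ {b0,b1,b4,b6} = {b0,b1}; idom=b1
  b6: preds {b4,b5}: {b0,b1,b4} ∩ {b0,b1,b4,b5} = {b0,b1,b4}; idom=b4

idom(b4) = b1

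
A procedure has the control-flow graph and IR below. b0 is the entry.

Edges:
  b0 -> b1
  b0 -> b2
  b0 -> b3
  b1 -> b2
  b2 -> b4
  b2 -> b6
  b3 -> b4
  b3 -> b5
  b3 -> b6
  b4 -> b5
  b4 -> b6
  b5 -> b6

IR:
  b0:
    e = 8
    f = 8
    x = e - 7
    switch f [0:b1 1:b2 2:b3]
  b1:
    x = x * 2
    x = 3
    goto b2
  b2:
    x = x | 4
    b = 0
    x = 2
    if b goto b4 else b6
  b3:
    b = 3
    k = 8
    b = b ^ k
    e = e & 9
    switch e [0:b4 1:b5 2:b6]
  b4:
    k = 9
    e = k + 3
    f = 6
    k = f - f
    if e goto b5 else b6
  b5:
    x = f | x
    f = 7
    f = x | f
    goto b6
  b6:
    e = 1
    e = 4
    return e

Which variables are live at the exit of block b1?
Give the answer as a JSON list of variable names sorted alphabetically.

Block summaries:
  b0: {e,f,x} / ∅
  b1: {x} / {x}
  b2: {b,x} / {x}
  b3: {b,e,k} / {e}
  b4: {e,f,k} / ∅
  b5: {f,x} / {f,x}
  b6: {e} / ∅

Backward fixpoint:
  live b0: ∅→{e,f,x}
  live b1: {x}→{x}
  live b2: {x}→{x}
  live b3: {e,f,x}→{f,x}
  live b4: {x}→{f,x}
  live b5: {f,x}→∅
  live b6: ∅→∅

live-out(b1) = ["x"]

Answer: ["x"]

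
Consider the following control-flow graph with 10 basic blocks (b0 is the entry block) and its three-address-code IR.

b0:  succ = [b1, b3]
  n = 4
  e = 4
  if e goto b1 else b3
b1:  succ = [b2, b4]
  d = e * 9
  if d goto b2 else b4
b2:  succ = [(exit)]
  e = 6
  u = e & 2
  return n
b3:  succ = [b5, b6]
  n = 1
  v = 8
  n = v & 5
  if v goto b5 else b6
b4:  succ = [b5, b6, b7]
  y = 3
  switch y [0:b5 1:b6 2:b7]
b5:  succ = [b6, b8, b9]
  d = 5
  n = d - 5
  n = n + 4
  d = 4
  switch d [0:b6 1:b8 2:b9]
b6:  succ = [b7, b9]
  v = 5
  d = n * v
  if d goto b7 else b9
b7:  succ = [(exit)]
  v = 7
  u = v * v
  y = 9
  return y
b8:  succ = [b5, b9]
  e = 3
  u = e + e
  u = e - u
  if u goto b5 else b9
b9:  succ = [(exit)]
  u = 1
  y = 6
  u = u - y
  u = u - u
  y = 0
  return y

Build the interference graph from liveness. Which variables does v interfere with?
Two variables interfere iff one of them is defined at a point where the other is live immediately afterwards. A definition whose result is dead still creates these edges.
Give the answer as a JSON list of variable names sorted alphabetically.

Block summaries:
  b0: def={e,n} ue=∅
  b1: def={d} ue={e}
  b2: def={e,u} ue={n}
  b3: def={n,v} ue=∅
  b4: def={y} ue=∅
  b5: def={d,n} ue=∅
  b6: def={d,v} ue={n}
  b7: def={u,v,y} ue=∅
  b8: def={e,u} ue=∅
  b9: def={u,y} ue=∅

Live sets:
  b0 li=∅ lo={e,n}
  b1 li={e,n} lo={n}
  b2 li={n} lo=∅
  b3 li=∅ lo={n}
  b4 li={n} lo={n}
  b5 li=∅ lo={n}
  b6 li={n} lo=∅
  b7 li=∅ lo=∅
  b8 li=∅ lo=∅
  b9 li=∅ lo=∅

Interference:
  d↔{n}
  e↔{n,u}
  n↔{d,e,u,v,y}
  u↔{e,n,y}
  v↔{n}
  y↔{n,u}

N(v) = ["n"]

Answer: ["n"]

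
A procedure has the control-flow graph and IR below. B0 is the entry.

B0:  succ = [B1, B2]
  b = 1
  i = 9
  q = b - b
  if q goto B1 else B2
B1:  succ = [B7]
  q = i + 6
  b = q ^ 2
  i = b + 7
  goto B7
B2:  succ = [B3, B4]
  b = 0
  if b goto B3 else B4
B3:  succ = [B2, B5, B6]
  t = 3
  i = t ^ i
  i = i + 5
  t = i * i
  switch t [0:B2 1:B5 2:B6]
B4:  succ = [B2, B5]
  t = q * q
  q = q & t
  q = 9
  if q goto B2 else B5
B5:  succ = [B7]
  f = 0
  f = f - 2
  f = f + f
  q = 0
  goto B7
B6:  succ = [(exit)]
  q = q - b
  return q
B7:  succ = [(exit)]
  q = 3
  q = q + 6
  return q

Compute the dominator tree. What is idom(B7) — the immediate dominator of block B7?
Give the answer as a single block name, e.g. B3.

idom tree: B1←B0 B2←B0 B3←B2 B4←B2 B5←B2 B6←B3 B7←B0
Join-block Dom:
  B2: preds {B0,B3,B4}: {B0} ∩ {B0,B2,B3} ∩ {B0,B2,B4} = {B0}; idom=B0
  B5: preds {B3,B4}: {B0,B2,B3} ∩ {B0,B2,B4} = {B0,B2}; idom=B2
  B7: preds {B1,B5}: {B0,B1} ∩ {B0,B2,B5} = {B0}; idom=B0

idom(B7) = B0

Answer: B0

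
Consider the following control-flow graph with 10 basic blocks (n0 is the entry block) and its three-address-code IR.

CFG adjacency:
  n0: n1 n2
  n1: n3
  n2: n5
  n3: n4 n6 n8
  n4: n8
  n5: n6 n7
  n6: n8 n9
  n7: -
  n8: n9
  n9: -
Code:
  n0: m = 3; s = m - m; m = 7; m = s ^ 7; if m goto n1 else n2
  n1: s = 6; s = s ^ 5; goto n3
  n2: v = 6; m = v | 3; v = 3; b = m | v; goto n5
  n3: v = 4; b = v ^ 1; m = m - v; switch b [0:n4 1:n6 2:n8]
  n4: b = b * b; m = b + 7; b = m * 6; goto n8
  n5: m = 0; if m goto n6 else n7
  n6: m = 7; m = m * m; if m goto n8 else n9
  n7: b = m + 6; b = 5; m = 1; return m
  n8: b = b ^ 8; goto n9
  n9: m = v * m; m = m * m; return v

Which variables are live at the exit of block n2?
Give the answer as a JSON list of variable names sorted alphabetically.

Answer: ["b", "v"]

Working:
Per-block:
  n0 def {m,s} use ∅
  n1 def {s} use ∅
  n2 def {b,m,v} use ∅
  n3 def {b,m,v} use {m}
  n4 def {b,m} use {b}
  n5 def {m} use ∅
  n6 def {m} use ∅
  n7 def {b,m} use {m}
  n8 def {b} use {b}
  n9 def {m} use {m,v}

Live sets:
  n0 li=∅ lo={m}
  n1 li={m} lo={m}
  n2 li=∅ lo={b,v}
  n3 li={m} lo={b,m,v}
  n4 li={b,v} lo={b,m,v}
  n5 li={b,v} lo={b,m,v}
  n6 li={b,v} lo={b,m,v}
  n7 li={m} lo=∅
  n8 li={b,m,v} lo={m,v}
  n9 li={m,v} lo=∅

live-out(n2) = ["b", "v"]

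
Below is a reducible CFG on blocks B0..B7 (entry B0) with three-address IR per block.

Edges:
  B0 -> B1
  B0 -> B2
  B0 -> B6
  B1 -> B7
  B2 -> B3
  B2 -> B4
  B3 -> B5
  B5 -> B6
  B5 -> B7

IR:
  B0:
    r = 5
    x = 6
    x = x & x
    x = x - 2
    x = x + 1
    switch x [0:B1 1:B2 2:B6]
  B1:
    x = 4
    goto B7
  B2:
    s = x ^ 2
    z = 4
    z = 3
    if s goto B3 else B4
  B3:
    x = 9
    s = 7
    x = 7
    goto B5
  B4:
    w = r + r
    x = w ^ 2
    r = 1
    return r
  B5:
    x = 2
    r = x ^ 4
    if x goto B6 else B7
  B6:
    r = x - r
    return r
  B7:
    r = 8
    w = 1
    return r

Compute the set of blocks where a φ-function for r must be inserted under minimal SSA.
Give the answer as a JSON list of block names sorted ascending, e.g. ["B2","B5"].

idom tree: B1←B0 B2←B0 B3←B2 B4←B2 B5←B3 B6←B0 B7←B0
Join-block Dom:
  B6: preds {B0,B5}: {B0} ∩ {B0,B2,B3,B5} = {B0}; idom=B0
  B7: preds {B1,B5}: {B0,B1} ∩ {B0,B2,B3,B5} = {B0}; idom=B0

Frontier:
  B6←B0: walk · to B0
  B6←B5: walk B5→B3→B2 to B0
  B7←B1: walk B1 to B0
  B7←B5: walk B5→B3→B2 to B0
  B0 → ∅
  B1 → {B7}
  B2 → {B6,B7}
  B3 → {B6,B7}
  B4 → ∅
  B5 → {B6,B7}
  B6 → ∅
  B7 → ∅

φ for r: defs {B0,B4,B5,B6,B7}
  DF⁺ = {B6,B7}

Answer: ["B6", "B7"]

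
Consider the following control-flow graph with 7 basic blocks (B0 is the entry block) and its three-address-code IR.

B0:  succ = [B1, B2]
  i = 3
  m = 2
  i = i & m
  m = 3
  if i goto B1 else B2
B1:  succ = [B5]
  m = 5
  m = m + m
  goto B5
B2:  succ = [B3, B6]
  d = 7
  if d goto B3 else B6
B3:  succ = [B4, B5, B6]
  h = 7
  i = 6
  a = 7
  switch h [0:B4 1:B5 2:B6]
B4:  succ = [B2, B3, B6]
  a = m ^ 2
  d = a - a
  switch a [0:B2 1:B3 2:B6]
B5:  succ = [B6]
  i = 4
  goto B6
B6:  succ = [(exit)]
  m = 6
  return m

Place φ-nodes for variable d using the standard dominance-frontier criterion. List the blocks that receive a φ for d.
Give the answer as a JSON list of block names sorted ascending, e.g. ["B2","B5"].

idom tree: B1←B0 B2←B0 B3←B2 B4←B3 B5←B0 B6←B0
Dom∩ at merges:
  B2: preds {B0,B4}: {B0} ∩ {B0,B2,B3,B4} = {B0}; idom=B0
  B3: preds {B2,B4}: {B0,B2} ∩ {B0,B2,B3,B4} = {B0,B2}; idom=B2
  B5: preds {B1,B3}: {B0,B1} ∩ {B0,B2,B3} = {B0}; idom=B0
  B6: preds {B2,B3,B4,B5}: {B0,B2} ∩ {B0,B2,B3} ∩ {B0,B2,B3,B4} ∩ {B0,B5} = {B0}; idom=B0

DF walk-up:
  B2←B0: walk · to B0
  B2←B4: walk B4→B3→B2 to B0
  B3←B2: walk · to B2
  B3←B4: walk B4→B3 to B2
  B5←B1: walk B1 to B0
  B5←B3: walk B3→B2 to B0
  B6←B2: walk B2 to B0
  B6←B3: walk B3→B2 to B0
  B6←B4: walk B4→B3→B2 to B0
  B6←B5: walk B5 to B0
  B0: DF=∅
  B1: DF={B5}
  B2: DF={B2,B5,B6}
  B3: DF={B2,B3,B5,B6}
  B4: DF={B2,B3,B6}
  B5: DF={B6}
  B6: DF=∅

φ for d: defs {B2,B4}
  DF⁺ = {B2,B3,B5,B6}

Answer: ["B2", "B3", "B5", "B6"]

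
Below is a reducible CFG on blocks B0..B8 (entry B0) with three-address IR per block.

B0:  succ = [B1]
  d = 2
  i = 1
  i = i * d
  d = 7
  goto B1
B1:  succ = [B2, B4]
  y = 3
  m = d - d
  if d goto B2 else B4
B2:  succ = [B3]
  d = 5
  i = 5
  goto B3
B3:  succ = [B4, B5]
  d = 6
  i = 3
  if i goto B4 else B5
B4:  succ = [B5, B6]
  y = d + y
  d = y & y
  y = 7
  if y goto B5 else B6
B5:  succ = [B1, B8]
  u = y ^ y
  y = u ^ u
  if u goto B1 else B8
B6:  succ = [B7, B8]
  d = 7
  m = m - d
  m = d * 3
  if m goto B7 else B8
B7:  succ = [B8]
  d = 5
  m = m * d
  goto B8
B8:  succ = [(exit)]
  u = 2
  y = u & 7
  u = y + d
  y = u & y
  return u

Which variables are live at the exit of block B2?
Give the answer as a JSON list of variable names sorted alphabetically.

Answer: ["m", "y"]

Working:
Per-block:
  B0: def={d,i} ue=∅
  B1: def={m,y} ue={d}
  B2: def={d,i} ue=∅
  B3: def={d,i} ue=∅
  B4: def={d,y} ue={d,y}
  B5: def={u,y} ue={y}
  B6: def={d,m} ue={m}
  B7: def={d,m} ue={m}
  B8: def={u,y} ue={d}

Liveness:
  live B0: ∅→{d}
  live B1: {d}→{d,m,y}
  live B2: {m,y}→{m,y}
  live B3: {m,y}→{d,m,y}
  live B4: {d,m,y}→{d,m,y}
  live B5: {d,y}→{d}
  live B6: {m}→{d,m}
  live B7: {m}→{d}
  live B8: {d}→∅

live-out(B2) = ["m", "y"]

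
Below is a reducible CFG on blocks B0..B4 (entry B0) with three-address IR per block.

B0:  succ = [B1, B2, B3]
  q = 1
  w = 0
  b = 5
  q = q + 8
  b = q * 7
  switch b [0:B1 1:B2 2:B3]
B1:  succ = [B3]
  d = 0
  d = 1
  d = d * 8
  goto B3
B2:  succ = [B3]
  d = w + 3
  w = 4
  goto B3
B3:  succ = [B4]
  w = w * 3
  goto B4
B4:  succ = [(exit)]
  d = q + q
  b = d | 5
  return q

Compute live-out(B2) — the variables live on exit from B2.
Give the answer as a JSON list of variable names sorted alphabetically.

Answer: ["q", "w"]

Derivation:
Block summaries:
  B0: def={b,q,w} ue=∅
  B1: def={d} ue=∅
  B2: def={d,w} ue={w}
  B3: def={w} ue={w}
  B4: def={b,d} ue={q}

Backward fixpoint:
  B0: in=∅ out={q,w}
  B1: in={q,w} out={q,w}
  B2: in={q,w} out={q,w}
  B3: in={q,w} out={q}
  B4: in={q} out=∅

live-out(B2) = ["q", "w"]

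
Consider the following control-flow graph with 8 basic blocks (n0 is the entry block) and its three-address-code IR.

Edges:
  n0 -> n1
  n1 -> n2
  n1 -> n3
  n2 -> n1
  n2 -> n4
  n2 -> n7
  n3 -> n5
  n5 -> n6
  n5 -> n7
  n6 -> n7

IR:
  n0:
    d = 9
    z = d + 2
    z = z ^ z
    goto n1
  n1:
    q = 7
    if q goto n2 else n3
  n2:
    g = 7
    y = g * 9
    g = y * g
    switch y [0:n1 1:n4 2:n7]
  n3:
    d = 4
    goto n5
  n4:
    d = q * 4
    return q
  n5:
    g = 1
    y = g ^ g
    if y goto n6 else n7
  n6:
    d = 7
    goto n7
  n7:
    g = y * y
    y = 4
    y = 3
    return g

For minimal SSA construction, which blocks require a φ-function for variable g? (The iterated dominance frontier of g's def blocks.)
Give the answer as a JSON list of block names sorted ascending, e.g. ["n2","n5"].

idom tree: n1←n0 n2←n1 n3←n1 n4←n2 n5←n3 n6←n5 n7←n1
Join-block Dom:
  n1: preds {n0,n2}: {n0} ∩ {n0,n1,n2} = {n0}; idom=n0
  n7: preds {n2,n5,n6}: {n0,n1,n2} ∩ {n0,n1,n3,n5} ∩ {n0,n1,n3,n5,n6} = {n0,n1}; idom=n1

DF walk-up:
  n1←n0: walk · to n0
  n1←n2: walk n2→n1 to n0
  n7←n2: walk n2 to n1
  n7←n5: walk n5→n3 to n1
  n7←n6: walk n6→n5→n3 to n1
  n0: DF=∅
  n1: DF={n1}
  n2: DF={n1,n7}
  n3: DF={n7}
  n4: DF=∅
  n5: DF={n7}
  n6: DF={n7}
  n7: DF=∅

φ for g: defs {n2,n5,n7}
  DF⁺ = {n1,n7}

Answer: ["n1", "n7"]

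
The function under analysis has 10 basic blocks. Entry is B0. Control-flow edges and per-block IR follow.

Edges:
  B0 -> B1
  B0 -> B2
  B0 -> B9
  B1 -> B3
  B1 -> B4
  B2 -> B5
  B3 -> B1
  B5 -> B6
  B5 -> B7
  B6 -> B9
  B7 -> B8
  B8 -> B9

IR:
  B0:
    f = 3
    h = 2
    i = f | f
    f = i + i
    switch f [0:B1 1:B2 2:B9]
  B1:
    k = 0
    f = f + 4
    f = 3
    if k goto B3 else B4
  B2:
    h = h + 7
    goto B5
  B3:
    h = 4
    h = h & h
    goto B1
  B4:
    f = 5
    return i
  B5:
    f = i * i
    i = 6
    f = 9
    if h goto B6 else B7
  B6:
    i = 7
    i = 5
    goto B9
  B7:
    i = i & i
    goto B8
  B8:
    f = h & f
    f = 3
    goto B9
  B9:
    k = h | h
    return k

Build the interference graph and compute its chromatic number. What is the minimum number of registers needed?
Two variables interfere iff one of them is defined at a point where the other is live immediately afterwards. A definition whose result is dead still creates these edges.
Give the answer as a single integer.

Block summaries:
  B0: {f,h,i} / ∅
  B1: {f,k} / {f}
  B2: {h} / {h}
  B3: {h} / ∅
  B4: {f} / {i}
  B5: {f,i} / {h,i}
  B6: {i} / ∅
  B7: {i} / {i}
  B8: {f} / {f,h}
  B9: {k} / {h}

Liveness:
  B0 li=∅ lo={f,h,i}
  B1 li={f,i} lo={f,i}
  B2 li={h,i} lo={h,i}
  B3 li={f,i} lo={f,i}
  B4 li={i} lo=∅
  B5 li={h,i} lo={f,h,i}
  B6 li={h} lo={h}
  B7 li={f,h,i} lo={f,h}
  B8 li={f,h} lo={h}
  B9 li={h} lo=∅

Interfere edges:
  f↔{h,i,k}
  h↔{f,i}
  i↔{f,h,k}
  k↔{f,i}

Chromatic number:
  clique {f,h,i} ⇒ need ≥ 3
  3-colouring: c0={f}  c1={i}  c2={h,k}
  χ = 3

Answer: 3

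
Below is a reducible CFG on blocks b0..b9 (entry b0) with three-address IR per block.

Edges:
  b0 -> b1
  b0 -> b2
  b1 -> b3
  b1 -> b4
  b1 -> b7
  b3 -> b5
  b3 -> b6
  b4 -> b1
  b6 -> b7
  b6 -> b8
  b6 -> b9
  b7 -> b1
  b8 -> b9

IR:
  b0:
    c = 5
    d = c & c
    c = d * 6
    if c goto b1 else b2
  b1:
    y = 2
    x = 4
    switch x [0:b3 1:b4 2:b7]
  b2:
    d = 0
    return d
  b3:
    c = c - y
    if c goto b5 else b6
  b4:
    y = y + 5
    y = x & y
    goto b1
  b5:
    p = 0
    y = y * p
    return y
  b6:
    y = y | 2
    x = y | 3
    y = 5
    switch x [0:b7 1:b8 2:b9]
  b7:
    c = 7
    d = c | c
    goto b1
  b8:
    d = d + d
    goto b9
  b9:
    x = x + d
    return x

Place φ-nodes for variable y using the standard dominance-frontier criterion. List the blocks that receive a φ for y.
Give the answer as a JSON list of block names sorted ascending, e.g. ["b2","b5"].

Answer: ["b1", "b7"]

Derivation:
idom tree: b1←b0 b2←b0 b3←b1 b4←b1 b5←b3 b6←b3 b7←b1 b8←b6 b9←b6
Dom at joins:
  b1: preds {b0,b4,b7}: {b0} ∩ {b0,b1,b4} ∩ {b0,b1,b7} = {b0}; idom=b0
  b7: preds {b1,b6}: {b0,b1} ∩ {b0,b1,b3,b6} = {b0,b1}; idom=b1
  b9: preds {b6,b8}: {b0,b1,b3,b6} ∩ {b0,b1,b3,b6,b8} = {b0,b1,b3,b6}; idom=b6

DF derivation:
  b1←b0: walk · to b0
  b1←b4: walk b4→b1 to b0
  b1←b7: walk b7→b1 to b0
  b7←b1: walk · to b1
  b7←b6: walk b6→b3 to b1
  b9←b6: walk · to b6
  b9←b8: walk b8 to b6
  b0 → ∅
  b1 → {b1}
  b2 → ∅
  b3 → {b7}
  b4 → {b1}
  b5 → ∅
  b6 → {b7}
  b7 → {b1}
  b8 → {b9}
  b9 → ∅

φ for y: defs {b1,b4,b5,b6}
  DF⁺ = {b1,b7}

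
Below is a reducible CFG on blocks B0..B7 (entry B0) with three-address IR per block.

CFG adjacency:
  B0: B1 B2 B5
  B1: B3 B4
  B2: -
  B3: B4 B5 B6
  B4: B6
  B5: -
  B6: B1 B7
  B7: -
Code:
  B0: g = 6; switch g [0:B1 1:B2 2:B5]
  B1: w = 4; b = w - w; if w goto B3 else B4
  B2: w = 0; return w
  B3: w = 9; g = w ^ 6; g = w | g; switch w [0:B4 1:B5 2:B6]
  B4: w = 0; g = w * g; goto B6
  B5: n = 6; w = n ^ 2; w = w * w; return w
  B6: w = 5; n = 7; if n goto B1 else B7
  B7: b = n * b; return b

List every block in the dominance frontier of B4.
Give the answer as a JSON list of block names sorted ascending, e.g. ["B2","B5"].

Answer: ["B6"]

Working:
idom tree: B1←B0 B2←B0 B3←B1 B4←B1 B5←B0 B6←B1 B7←B6
Dom at joins:
  B1: preds {B0,B6}: {B0} ∩ {B0,B1,B6} = {B0}; idom=B0
  B4: preds {B1,B3}: {B0,B1} ∩ {B0,B1,B3} = {B0,B1}; idom=B1
  B5: preds {B0,B3}: {B0} ∩ {B0,B1,B3} = {B0}; idom=B0
  B6: preds {B3,B4}: {B0,B1,B3} ∩ {B0,B1,B4} = {B0,B1}; idom=B1

Frontier:
  join B1 pred B0: · stop@B0
  join B1 pred B6: B6→B1 stop@B0
  join B4 pred B1: · stop@B1
  join B4 pred B3: B3 stop@B1
  join B5 pred B0: · stop@B0
  join B5 pred B3: B3→B1 stop@B0
  join B6 pred B3: B3 stop@B1
  join B6 pred B4: B4 stop@B1
  B0 → ∅
  B1 → {B1,B5}
  B2 → ∅
  B3 → {B4,B5,B6}
  B4 → {B6}
  B5 → ∅
  B6 → {B1}
  B7 → ∅

DF(B4) = ["B6"]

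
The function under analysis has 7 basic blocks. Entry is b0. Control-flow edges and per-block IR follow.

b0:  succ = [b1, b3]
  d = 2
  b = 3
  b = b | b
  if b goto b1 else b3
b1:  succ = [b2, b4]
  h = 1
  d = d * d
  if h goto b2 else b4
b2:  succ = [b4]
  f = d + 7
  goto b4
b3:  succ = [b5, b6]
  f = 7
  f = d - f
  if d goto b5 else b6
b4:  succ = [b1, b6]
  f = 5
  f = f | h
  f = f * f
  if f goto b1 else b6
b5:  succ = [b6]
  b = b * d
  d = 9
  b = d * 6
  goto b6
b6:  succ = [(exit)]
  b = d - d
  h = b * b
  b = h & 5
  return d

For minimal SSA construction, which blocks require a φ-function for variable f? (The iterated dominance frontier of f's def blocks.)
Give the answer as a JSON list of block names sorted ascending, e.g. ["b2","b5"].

Answer: ["b1", "b4", "b6"]

Working:
idom tree: b1←b0 b2←b1 b3←b0 b4←b1 b5←b3 b6←b0
Dom at joins:
  b1: preds {b0,b4}: {b0} ∩ {b0,b1,b4} = {b0}; idom=b0
  b4: preds {b1,b2}: {b0,b1} ∩ {b0,b1,b2} = {b0,b1}; idom=b1
  b6: preds {b3,b4,b5}: {b0,b3} ∩ {b0,b1,b4} ∩ {b0,b3,b5} = {b0}; idom=b0

DF walk-up:
  join b1 pred b0: · stop@b0
  join b1 pred b4: b4→b1 stop@b0
  join b4 pred b1: · stop@b1
  join b4 pred b2: b2 stop@b1
  join b6 pred b3: b3 stop@b0
  join b6 pred b4: b4→b1 stop@b0
  join b6 pred b5: b5→b3 stop@b0
  DF(b0)=∅
  DF(b1)={b1,b6}
  DF(b2)={b4}
  DF(b3)={b6}
  DF(b4)={b1,b6}
  DF(b5)={b6}
  DF(b6)=∅

φ for f: defs {b2,b3,b4}
  DF⁺ = {b1,b4,b6}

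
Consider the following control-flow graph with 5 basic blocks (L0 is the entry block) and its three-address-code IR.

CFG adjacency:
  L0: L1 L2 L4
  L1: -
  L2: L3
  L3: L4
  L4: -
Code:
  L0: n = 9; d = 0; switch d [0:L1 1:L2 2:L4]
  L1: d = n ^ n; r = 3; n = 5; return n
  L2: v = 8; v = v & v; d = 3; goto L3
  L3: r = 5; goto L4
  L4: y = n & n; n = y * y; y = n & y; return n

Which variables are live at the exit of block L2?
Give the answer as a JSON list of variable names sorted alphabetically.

Block summaries:
  L0 def {d,n} use ∅
  L1 def {d,n,r} use {n}
  L2 def {d,v} use ∅
  L3 def {r} use ∅
  L4 def {n,y} use {n}

Live sets:
  L0 li=∅ lo={n}
  L1 li={n} lo=∅
  L2 li={n} lo={n}
  L3 li={n} lo={n}
  L4 li={n} lo=∅

live-out(L2) = ["n"]

Answer: ["n"]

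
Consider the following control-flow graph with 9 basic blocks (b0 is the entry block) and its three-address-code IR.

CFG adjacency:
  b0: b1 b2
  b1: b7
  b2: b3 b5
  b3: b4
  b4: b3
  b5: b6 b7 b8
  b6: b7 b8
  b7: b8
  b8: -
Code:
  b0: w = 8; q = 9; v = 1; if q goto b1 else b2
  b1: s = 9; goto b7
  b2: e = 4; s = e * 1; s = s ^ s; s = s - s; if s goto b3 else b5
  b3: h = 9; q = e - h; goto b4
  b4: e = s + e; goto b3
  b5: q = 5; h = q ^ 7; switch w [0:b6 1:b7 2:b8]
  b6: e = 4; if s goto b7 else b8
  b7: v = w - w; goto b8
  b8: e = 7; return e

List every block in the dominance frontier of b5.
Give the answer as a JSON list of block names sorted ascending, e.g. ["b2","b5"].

idom tree: b1←b0 b2←b0 b3←b2 b4←b3 b5←b2 b6←b5 b7←b0 b8←b0
Dom∩ at merges:
  b3: preds {b2,b4}: {b0,b2} ∩ {b0,b2,b3,b4} = {b0,b2}; idom=b2
  b7: preds {b1,b5,b6}: {b0,b1} ∩ {b0,b2,b5} ∩ {b0,b2,b5,b6} = {b0}; idom=b0
  b8: preds {b5,b6,b7}: {b0,b2,b5} ∩ {b0,b2,b5,b6} ∩ {b0,b7} = {b0}; idom=b0

Frontier:
  b3←b2: walk · to b2
  b3←b4: walk b4→b3 to b2
  b7←b1: walk b1 to b0
  b7←b5: walk b5→b2 to b0
  b7←b6: walk b6→b5→b2 to b0
  b8←b5: walk b5→b2 to b0
  b8←b6: walk b6→b5→b2 to b0
  b8←b7: walk b7 to b0
  b0 → ∅
  b1 → {b7}
  b2 → {b7,b8}
  b3 → {b3}
  b4 → {b3}
  b5 → {b7,b8}
  b6 → {b7,b8}
  b7 → {b8}
  b8 → ∅

DF(b5) = ["b7", "b8"]

Answer: ["b7", "b8"]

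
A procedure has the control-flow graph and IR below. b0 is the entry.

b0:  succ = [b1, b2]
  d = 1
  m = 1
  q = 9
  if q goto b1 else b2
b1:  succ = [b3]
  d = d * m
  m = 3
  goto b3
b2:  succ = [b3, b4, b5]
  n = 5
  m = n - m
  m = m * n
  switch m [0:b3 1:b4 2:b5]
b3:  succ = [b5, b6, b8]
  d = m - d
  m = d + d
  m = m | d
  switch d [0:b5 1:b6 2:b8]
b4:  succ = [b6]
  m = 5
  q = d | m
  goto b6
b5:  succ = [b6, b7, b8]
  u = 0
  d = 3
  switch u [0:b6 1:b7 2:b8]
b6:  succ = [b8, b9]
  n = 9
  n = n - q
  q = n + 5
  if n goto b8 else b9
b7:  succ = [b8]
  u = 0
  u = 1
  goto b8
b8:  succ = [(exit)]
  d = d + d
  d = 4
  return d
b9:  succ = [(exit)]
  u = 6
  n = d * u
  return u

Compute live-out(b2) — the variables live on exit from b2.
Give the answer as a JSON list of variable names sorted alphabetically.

Answer: ["d", "m", "q"]

Derivation:
Block summaries:
  b0: def={d,m,q} ue=∅
  b1: def={d,m} ue={d,m}
  b2: def={m,n} ue={m}
  b3: def={d,m} ue={d,m}
  b4: def={m,q} ue={d}
  b5: def={d,u} ue=∅
  b6: def={n,q} ue={q}
  b7: def={u} ue=∅
  b8: def={d} ue={d}
  b9: def={n,u} ue={d}

Backward fixpoint:
  live b0: ∅→{d,m,q}
  live b1: {d,m,q}→{d,m,q}
  live b2: {d,m,q}→{d,m,q}
  live b3: {d,m,q}→{d,q}
  live b4: {d}→{d,q}
  live b5: {q}→{d,q}
  live b6: {d,q}→{d}
  live b7: {d}→{d}
  live b8: {d}→∅
  live b9: {d}→∅

live-out(b2) = ["d", "m", "q"]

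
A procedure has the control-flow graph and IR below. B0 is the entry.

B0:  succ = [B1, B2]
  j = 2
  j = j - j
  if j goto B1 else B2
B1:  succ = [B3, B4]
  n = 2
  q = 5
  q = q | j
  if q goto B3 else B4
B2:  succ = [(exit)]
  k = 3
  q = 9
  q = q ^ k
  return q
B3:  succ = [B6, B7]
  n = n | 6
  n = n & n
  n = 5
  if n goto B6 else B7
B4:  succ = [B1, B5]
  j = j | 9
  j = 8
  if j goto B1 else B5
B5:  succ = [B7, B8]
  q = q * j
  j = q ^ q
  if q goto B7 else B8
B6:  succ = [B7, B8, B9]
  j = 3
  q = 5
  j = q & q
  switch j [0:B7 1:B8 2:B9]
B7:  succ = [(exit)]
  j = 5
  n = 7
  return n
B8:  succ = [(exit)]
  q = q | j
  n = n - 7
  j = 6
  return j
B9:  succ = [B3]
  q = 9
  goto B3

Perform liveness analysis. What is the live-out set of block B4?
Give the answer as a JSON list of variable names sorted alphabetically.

def/use:
  B0: def={j} ue=∅
  B1: def={n,q} ue={j}
  B2: def={k,q} ue=∅
  B3: def={n} ue={n}
  B4: def={j} ue={j}
  B5: def={j,q} ue={j,q}
  B6: def={j,q} ue=∅
  B7: def={j,n} ue=∅
  B8: def={j,n,q} ue={j,n,q}
  B9: def={q} ue=∅

Backward fixpoint:
  B0 li=∅ lo={j}
  B1 li={j} lo={j,n,q}
  B2 li=∅ lo=∅
  B3 li={n} lo={n}
  B4 li={j,n,q} lo={j,n,q}
  B5 li={j,n,q} lo={j,n,q}
  B6 li={n} lo={j,n,q}
  B7 li=∅ lo=∅
  B8 li={j,n,q} lo=∅
  B9 li={n} lo={n}

live-out(B4) = ["j", "n", "q"]

Answer: ["j", "n", "q"]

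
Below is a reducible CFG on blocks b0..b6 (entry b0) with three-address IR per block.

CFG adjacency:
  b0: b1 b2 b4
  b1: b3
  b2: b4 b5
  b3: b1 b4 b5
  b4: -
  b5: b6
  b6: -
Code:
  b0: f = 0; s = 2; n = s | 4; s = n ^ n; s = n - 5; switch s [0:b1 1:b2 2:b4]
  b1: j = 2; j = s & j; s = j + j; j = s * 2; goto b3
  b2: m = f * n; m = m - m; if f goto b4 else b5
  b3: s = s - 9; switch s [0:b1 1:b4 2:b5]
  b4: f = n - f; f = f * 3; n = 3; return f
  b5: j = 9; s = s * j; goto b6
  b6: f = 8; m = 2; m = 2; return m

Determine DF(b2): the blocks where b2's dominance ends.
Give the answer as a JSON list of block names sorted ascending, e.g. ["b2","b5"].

Answer: ["b4", "b5"]

Analysis:
idom tree: b1←b0 b2←b0 b3←b1 b4←b0 b5←b0 b6←b5
Dom at joins:
  b1: preds {b0,b3}: {b0} ∩ {b0,b1,b3} = {b0}; idom=b0
  b4: preds {b0,b2,b3}: {b0} ∩ {b0,b2} ∩ {b0,b1,b3} = {b0}; idom=b0
  b5: preds {b2,b3}: {b0,b2} ∩ {b0,b1,b3} = {b0}; idom=b0

DF derivation:
  join b1 pred b0: · stop@b0
  join b1 pred b3: b3→b1 stop@b0
  join b4 pred b0: · stop@b0
  join b4 pred b2: b2 stop@b0
  join b4 pred b3: b3→b1 stop@b0
  join b5 pred b2: b2 stop@b0
  join b5 pred b3: b3→b1 stop@b0
  b0: DF=∅
  b1: DF={b1,b4,b5}
  b2: DF={b4,b5}
  b3: DF={b1,b4,b5}
  b4: DF=∅
  b5: DF=∅
  b6: DF=∅

DF(b2) = ["b4", "b5"]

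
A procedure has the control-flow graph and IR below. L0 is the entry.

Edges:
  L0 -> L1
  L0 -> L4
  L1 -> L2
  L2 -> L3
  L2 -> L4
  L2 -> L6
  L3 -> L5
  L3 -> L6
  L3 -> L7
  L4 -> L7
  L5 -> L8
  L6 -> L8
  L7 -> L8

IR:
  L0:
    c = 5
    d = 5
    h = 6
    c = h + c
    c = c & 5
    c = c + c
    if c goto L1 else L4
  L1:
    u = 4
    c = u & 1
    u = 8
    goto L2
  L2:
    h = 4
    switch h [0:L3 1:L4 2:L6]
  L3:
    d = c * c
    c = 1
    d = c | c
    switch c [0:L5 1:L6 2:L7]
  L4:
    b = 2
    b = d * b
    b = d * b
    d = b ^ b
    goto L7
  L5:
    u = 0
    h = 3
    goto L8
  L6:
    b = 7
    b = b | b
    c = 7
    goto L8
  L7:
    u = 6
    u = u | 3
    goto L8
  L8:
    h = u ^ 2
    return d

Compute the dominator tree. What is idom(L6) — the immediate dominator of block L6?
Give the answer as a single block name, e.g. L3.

idom tree: L1←L0 L2←L1 L3←L2 L4←L0 L5←L3 L6←L2 L7←L0 L8←L0
Dom∩ at merges:
  L4: preds {L0,L2}: {L0} ∩ {L0,L1,L2} = {L0}; idom=L0
  L6: preds {L2,L3}: {L0,L1,L2} ∩ {L0,L1,L2,L3} = {L0,L1,L2}; idom=L2
  L7: preds {L3,L4}: {L0,L1,L2,L3} ∩ {L0,L4} = {L0}; idom=L0
  L8: preds {L5,L6,L7}: {L0,L1,L2,L3,L5} ∩ {L0,L1,L2,L6} ∩ {L0,L7} = {L0}; idom=L0

idom(L6) = L2

Answer: L2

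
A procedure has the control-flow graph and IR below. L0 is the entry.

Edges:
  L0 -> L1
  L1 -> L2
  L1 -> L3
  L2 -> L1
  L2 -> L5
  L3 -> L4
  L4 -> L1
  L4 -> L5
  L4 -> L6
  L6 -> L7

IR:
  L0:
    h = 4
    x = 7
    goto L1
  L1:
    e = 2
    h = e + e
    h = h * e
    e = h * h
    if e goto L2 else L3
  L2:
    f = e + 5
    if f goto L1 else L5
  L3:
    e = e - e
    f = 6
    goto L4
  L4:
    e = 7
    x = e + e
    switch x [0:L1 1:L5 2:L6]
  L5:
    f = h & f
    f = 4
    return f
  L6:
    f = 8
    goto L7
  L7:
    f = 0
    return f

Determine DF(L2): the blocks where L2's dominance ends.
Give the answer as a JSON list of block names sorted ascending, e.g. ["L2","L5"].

Answer: ["L1", "L5"]

Analysis:
idom tree: L1←L0 L2←L1 L3←L1 L4←L3 L5←L1 L6←L4 L7←L6
Dom∩ at merges:
  L1: preds {L0,L2,L4}: {L0} ∩ {L0,L1,L2} ∩ {L0,L1,L3,L4} = {L0}; idom=L0
  L5: preds {L2,L4}: {L0,L1,L2} ∩ {L0,L1,L3,L4} = {L0,L1}; idom=L1

Frontier:
  L1←L0: walk · to L0
  L1←L2: walk L2→L1 to L0
  L1←L4: walk L4→L3→L1 to L0
  L5←L2: walk L2 to L1
  L5←L4: walk L4→L3 to L1
  DF(L0)=∅
  DF(L1)={L1}
  DF(L2)={L1,L5}
  DF(L3)={L1,L5}
  DF(L4)={L1,L5}
  DF(L5)=∅
  DF(L6)=∅
  DF(L7)=∅

DF(L2) = ["L1", "L5"]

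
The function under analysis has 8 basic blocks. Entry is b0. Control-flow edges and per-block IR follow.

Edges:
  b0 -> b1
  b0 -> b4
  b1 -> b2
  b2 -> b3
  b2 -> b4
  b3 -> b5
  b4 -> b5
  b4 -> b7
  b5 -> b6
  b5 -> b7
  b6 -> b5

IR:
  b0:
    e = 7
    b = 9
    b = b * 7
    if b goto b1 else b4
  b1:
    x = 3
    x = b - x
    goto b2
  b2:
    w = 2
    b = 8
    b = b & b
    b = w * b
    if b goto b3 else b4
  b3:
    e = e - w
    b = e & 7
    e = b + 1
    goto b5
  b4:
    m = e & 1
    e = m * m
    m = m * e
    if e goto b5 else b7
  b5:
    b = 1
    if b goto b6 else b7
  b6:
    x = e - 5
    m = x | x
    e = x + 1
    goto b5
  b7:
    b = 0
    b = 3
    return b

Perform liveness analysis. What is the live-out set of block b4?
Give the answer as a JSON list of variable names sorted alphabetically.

Answer: ["e"]

Working:
def/use:
  b0 def {b,e} use ∅
  b1 def {x} use {b}
  b2 def {b,w} use ∅
  b3 def {b,e} use {e,w}
  b4 def {e,m} use {e}
  b5 def {b} use ∅
  b6 def {e,m,x} use {e}
  b7 def {b} use ∅

Backward fixpoint:
  b0: in=∅ out={b,e}
  b1: in={b,e} out={e}
  b2: in={e} out={e,w}
  b3: in={e,w} out={e}
  b4: in={e} out={e}
  b5: in={e} out={e}
  b6: in={e} out={e}
  b7: in=∅ out=∅

live-out(b4) = ["e"]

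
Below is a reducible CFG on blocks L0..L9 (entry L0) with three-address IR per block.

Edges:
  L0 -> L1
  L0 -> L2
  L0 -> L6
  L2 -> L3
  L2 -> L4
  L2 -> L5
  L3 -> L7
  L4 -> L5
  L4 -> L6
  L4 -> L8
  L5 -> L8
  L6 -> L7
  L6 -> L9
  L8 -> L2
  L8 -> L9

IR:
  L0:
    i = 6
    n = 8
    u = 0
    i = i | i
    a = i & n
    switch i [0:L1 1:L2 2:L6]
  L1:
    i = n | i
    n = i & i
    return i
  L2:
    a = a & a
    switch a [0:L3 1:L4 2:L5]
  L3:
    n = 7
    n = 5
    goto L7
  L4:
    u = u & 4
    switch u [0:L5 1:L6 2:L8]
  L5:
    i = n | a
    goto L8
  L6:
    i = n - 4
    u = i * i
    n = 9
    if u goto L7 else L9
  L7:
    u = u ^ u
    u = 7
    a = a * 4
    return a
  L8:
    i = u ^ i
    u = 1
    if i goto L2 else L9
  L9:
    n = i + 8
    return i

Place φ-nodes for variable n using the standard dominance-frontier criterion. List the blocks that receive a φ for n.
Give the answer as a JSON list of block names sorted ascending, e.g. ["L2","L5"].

idom tree: L1←L0 L2←L0 L3←L2 L4←L2 L5←L2 L6←L0 L7←L0 L8←L2 L9←L0
Dom∩ at merges:
  L2: preds {L0,L8}: {L0} ∩ {L0,L2,L8} = {L0}; idom=L0
  L5: preds {L2,L4}: {L0,L2} ∩ {L0,L2,L4} = {L0,L2}; idom=L2
  L6: preds {L0,L4}: {L0} ∩ {L0,L2,L4} = {L0}; idom=L0
  L7: preds {L3,L6}: {L0,L2,L3} ∩ {L0,L6} = {L0}; idom=L0
  L8: preds {L4,L5}: {L0,L2,L4} ∩ {L0,L2,L5} = {L0,L2}; idom=L2
  L9: preds {L6,L8}: {L0,L6} ∩ {L0,L2,L8} = {L0}; idom=L0

Frontier:
  L2←L0: walk · to L0
  L2←L8: walk L8→L2 to L0
  L5←L2: walk · to L2
  L5←L4: walk L4 to L2
  L6←L0: walk · to L0
  L6←L4: walk L4→L2 to L0
  L7←L3: walk L3→L2 to L0
  L7←L6: walk L6 to L0
  L8←L4: walk L4 to L2
  L8←L5: walk L5 to L2
  L9←L6: walk L6 to L0
  L9←L8: walk L8→L2 to L0
  L0: DF=∅
  L1: DF=∅
  L2: DF={L2,L6,L7,L9}
  L3: DF={L7}
  L4: DF={L5,L6,L8}
  L5: DF={L8}
  L6: DF={L7,L9}
  L7: DF=∅
  L8: DF={L2,L9}
  L9: DF=∅

φ for n: defs {L0,L1,L3,L6,L9}
  DF⁺ = {L7,L9}

Answer: ["L7", "L9"]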